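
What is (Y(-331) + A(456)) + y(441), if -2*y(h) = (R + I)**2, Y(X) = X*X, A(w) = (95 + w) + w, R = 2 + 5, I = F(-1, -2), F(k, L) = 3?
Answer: 110518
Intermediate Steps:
I = 3
R = 7
A(w) = 95 + 2*w
Y(X) = X**2
y(h) = -50 (y(h) = -(7 + 3)**2/2 = -1/2*10**2 = -1/2*100 = -50)
(Y(-331) + A(456)) + y(441) = ((-331)**2 + (95 + 2*456)) - 50 = (109561 + (95 + 912)) - 50 = (109561 + 1007) - 50 = 110568 - 50 = 110518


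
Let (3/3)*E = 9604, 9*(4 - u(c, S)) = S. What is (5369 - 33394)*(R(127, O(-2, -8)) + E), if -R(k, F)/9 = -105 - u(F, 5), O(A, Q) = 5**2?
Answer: -296504500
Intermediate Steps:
O(A, Q) = 25
u(c, S) = 4 - S/9
R(k, F) = 976 (R(k, F) = -9*(-105 - (4 - 1/9*5)) = -9*(-105 - (4 - 5/9)) = -9*(-105 - 1*31/9) = -9*(-105 - 31/9) = -9*(-976/9) = 976)
E = 9604
(5369 - 33394)*(R(127, O(-2, -8)) + E) = (5369 - 33394)*(976 + 9604) = -28025*10580 = -296504500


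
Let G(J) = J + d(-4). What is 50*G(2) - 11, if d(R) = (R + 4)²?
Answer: 89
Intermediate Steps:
d(R) = (4 + R)²
G(J) = J (G(J) = J + (4 - 4)² = J + 0² = J + 0 = J)
50*G(2) - 11 = 50*2 - 11 = 100 - 11 = 89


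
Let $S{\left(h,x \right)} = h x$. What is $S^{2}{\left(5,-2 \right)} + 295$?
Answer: $395$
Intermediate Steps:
$S^{2}{\left(5,-2 \right)} + 295 = \left(5 \left(-2\right)\right)^{2} + 295 = \left(-10\right)^{2} + 295 = 100 + 295 = 395$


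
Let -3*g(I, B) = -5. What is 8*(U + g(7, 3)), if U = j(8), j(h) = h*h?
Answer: 1576/3 ≈ 525.33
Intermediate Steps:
g(I, B) = 5/3 (g(I, B) = -⅓*(-5) = 5/3)
j(h) = h²
U = 64 (U = 8² = 64)
8*(U + g(7, 3)) = 8*(64 + 5/3) = 8*(197/3) = 1576/3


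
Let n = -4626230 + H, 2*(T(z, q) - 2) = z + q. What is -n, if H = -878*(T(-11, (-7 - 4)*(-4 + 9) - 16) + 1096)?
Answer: 5554276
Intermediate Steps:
T(z, q) = 2 + q/2 + z/2 (T(z, q) = 2 + (z + q)/2 = 2 + (q + z)/2 = 2 + (q/2 + z/2) = 2 + q/2 + z/2)
H = -928046 (H = -878*((2 + ((-7 - 4)*(-4 + 9) - 16)/2 + (1/2)*(-11)) + 1096) = -878*((2 + (-11*5 - 16)/2 - 11/2) + 1096) = -878*((2 + (-55 - 16)/2 - 11/2) + 1096) = -878*((2 + (1/2)*(-71) - 11/2) + 1096) = -878*((2 - 71/2 - 11/2) + 1096) = -878*(-39 + 1096) = -878*1057 = -928046)
n = -5554276 (n = -4626230 - 928046 = -5554276)
-n = -1*(-5554276) = 5554276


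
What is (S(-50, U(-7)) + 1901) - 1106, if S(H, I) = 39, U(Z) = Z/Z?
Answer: 834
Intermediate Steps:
U(Z) = 1
(S(-50, U(-7)) + 1901) - 1106 = (39 + 1901) - 1106 = 1940 - 1106 = 834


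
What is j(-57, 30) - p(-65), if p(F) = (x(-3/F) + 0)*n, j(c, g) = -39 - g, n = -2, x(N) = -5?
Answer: -79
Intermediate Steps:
p(F) = 10 (p(F) = (-5 + 0)*(-2) = -5*(-2) = 10)
j(-57, 30) - p(-65) = (-39 - 1*30) - 1*10 = (-39 - 30) - 10 = -69 - 10 = -79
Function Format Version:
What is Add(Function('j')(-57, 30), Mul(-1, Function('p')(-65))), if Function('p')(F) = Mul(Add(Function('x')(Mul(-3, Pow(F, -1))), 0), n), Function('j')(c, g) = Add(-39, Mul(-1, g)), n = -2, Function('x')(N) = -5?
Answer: -79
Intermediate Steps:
Function('p')(F) = 10 (Function('p')(F) = Mul(Add(-5, 0), -2) = Mul(-5, -2) = 10)
Add(Function('j')(-57, 30), Mul(-1, Function('p')(-65))) = Add(Add(-39, Mul(-1, 30)), Mul(-1, 10)) = Add(Add(-39, -30), -10) = Add(-69, -10) = -79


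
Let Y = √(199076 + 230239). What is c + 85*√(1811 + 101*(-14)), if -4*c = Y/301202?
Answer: 85*√397 - √429315/1204808 ≈ 1693.6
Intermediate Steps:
Y = √429315 ≈ 655.22
c = -√429315/1204808 (c = -√429315/(4*301202) = -√429315/1204808 ≈ -0.00054384)
c + 85*√(1811 + 101*(-14)) = -√429315/1204808 + 85*√(1811 + 101*(-14)) = -√429315/1204808 + 85*√(1811 - 1414) = -√429315/1204808 + 85*√397 = 85*√397 - √429315/1204808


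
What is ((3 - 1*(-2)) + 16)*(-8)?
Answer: -168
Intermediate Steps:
((3 - 1*(-2)) + 16)*(-8) = ((3 + 2) + 16)*(-8) = (5 + 16)*(-8) = 21*(-8) = -168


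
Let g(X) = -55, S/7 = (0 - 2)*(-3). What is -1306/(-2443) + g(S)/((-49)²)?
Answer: 428763/837949 ≈ 0.51168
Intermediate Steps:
S = 42 (S = 7*((0 - 2)*(-3)) = 7*(-2*(-3)) = 7*6 = 42)
-1306/(-2443) + g(S)/((-49)²) = -1306/(-2443) - 55/((-49)²) = -1306*(-1/2443) - 55/2401 = 1306/2443 - 55*1/2401 = 1306/2443 - 55/2401 = 428763/837949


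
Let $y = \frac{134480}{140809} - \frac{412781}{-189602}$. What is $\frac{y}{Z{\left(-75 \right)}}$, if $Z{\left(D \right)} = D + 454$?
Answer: $\frac{83620956789}{10118416178822} \approx 0.0082642$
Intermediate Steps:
$Z{\left(D \right)} = 454 + D$
$y = \frac{83620956789}{26697668018}$ ($y = 134480 \cdot \frac{1}{140809} - - \frac{412781}{189602} = \frac{134480}{140809} + \frac{412781}{189602} = \frac{83620956789}{26697668018} \approx 3.1321$)
$\frac{y}{Z{\left(-75 \right)}} = \frac{83620956789}{26697668018 \left(454 - 75\right)} = \frac{83620956789}{26697668018 \cdot 379} = \frac{83620956789}{26697668018} \cdot \frac{1}{379} = \frac{83620956789}{10118416178822}$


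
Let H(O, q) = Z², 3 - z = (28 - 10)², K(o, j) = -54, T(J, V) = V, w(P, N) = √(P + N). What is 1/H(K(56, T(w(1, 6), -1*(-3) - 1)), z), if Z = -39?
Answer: 1/1521 ≈ 0.00065746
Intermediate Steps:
w(P, N) = √(N + P)
z = -321 (z = 3 - (28 - 10)² = 3 - 1*18² = 3 - 1*324 = 3 - 324 = -321)
H(O, q) = 1521 (H(O, q) = (-39)² = 1521)
1/H(K(56, T(w(1, 6), -1*(-3) - 1)), z) = 1/1521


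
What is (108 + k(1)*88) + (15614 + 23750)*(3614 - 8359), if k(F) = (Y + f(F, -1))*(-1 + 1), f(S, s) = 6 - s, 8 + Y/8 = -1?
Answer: -186782072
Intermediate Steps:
Y = -72 (Y = -64 + 8*(-1) = -64 - 8 = -72)
k(F) = 0 (k(F) = (-72 + (6 - 1*(-1)))*(-1 + 1) = (-72 + (6 + 1))*0 = (-72 + 7)*0 = -65*0 = 0)
(108 + k(1)*88) + (15614 + 23750)*(3614 - 8359) = (108 + 0*88) + (15614 + 23750)*(3614 - 8359) = (108 + 0) + 39364*(-4745) = 108 - 186782180 = -186782072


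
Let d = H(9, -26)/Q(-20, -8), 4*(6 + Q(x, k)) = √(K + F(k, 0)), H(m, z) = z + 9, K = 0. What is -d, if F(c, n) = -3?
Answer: -544/193 - 68*I*√3/579 ≈ -2.8187 - 0.20342*I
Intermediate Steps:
H(m, z) = 9 + z
Q(x, k) = -6 + I*√3/4 (Q(x, k) = -6 + √(0 - 3)/4 = -6 + √(-3)/4 = -6 + (I*√3)/4 = -6 + I*√3/4)
d = -17/(-6 + I*√3/4) (d = (9 - 26)/(-6 + I*√3/4) = -17/(-6 + I*√3/4) ≈ 2.8187 + 0.20342*I)
-d = -(544/193 + 68*I*√3/579) = -544/193 - 68*I*√3/579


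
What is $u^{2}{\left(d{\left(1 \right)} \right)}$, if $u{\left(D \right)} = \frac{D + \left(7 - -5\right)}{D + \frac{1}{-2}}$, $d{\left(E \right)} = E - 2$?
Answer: $\frac{484}{9} \approx 53.778$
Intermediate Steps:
$d{\left(E \right)} = -2 + E$ ($d{\left(E \right)} = E - 2 = -2 + E$)
$u{\left(D \right)} = \frac{12 + D}{- \frac{1}{2} + D}$ ($u{\left(D \right)} = \frac{D + \left(7 + 5\right)}{D - \frac{1}{2}} = \frac{D + 12}{- \frac{1}{2} + D} = \frac{12 + D}{- \frac{1}{2} + D}$)
$u^{2}{\left(d{\left(1 \right)} \right)} = \left(\frac{2 \left(12 + \left(-2 + 1\right)\right)}{-1 + 2 \left(-2 + 1\right)}\right)^{2} = \left(\frac{2 \left(12 - 1\right)}{-1 + 2 \left(-1\right)}\right)^{2} = \left(2 \frac{1}{-1 - 2} \cdot 11\right)^{2} = \left(2 \frac{1}{-3} \cdot 11\right)^{2} = \left(2 \left(- \frac{1}{3}\right) 11\right)^{2} = \left(- \frac{22}{3}\right)^{2} = \frac{484}{9}$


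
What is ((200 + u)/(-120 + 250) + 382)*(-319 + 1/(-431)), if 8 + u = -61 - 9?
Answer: -684452718/5603 ≈ -1.2216e+5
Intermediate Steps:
u = -78 (u = -8 + (-61 - 9) = -8 - 70 = -78)
((200 + u)/(-120 + 250) + 382)*(-319 + 1/(-431)) = ((200 - 78)/(-120 + 250) + 382)*(-319 + 1/(-431)) = (122/130 + 382)*(-319 - 1/431) = (122*(1/130) + 382)*(-137490/431) = (61/65 + 382)*(-137490/431) = (24891/65)*(-137490/431) = -684452718/5603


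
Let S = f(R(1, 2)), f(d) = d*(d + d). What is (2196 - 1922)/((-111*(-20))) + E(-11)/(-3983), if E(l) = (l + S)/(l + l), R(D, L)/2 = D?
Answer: 3000358/24316215 ≈ 0.12339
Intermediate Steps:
R(D, L) = 2*D
f(d) = 2*d**2 (f(d) = d*(2*d) = 2*d**2)
S = 8 (S = 2*(2*1)**2 = 2*2**2 = 2*4 = 8)
E(l) = (8 + l)/(2*l) (E(l) = (l + 8)/(l + l) = (8 + l)/((2*l)) = (8 + l)*(1/(2*l)) = (8 + l)/(2*l))
(2196 - 1922)/((-111*(-20))) + E(-11)/(-3983) = (2196 - 1922)/((-111*(-20))) + ((1/2)*(8 - 11)/(-11))/(-3983) = 274/2220 + ((1/2)*(-1/11)*(-3))*(-1/3983) = 274*(1/2220) + (3/22)*(-1/3983) = 137/1110 - 3/87626 = 3000358/24316215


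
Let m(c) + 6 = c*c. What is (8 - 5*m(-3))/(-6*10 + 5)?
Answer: 7/55 ≈ 0.12727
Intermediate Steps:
m(c) = -6 + c² (m(c) = -6 + c*c = -6 + c²)
(8 - 5*m(-3))/(-6*10 + 5) = (8 - 5*(-6 + (-3)²))/(-6*10 + 5) = (8 - 5*(-6 + 9))/(-60 + 5) = (8 - 5*3)/(-55) = (8 - 15)*(-1/55) = -7*(-1/55) = 7/55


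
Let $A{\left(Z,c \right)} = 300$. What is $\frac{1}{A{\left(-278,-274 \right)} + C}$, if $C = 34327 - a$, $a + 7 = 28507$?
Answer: $\frac{1}{6127} \approx 0.00016321$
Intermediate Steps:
$a = 28500$ ($a = -7 + 28507 = 28500$)
$C = 5827$ ($C = 34327 - 28500 = 5827$)
$\frac{1}{A{\left(-278,-274 \right)} + C} = \frac{1}{300 + 5827} = \frac{1}{6127}$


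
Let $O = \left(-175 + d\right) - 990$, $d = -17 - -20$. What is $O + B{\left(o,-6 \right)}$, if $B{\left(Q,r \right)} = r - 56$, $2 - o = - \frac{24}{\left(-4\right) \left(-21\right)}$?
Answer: $-1224$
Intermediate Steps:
$d = 3$ ($d = -17 + 20 = 3$)
$o = \frac{16}{7}$ ($o = 2 - - \frac{24}{\left(-4\right) \left(-21\right)} = 2 - - \frac{24}{84} = 2 - \left(-24\right) \frac{1}{84} = 2 - - \frac{2}{7} = 2 + \frac{2}{7} = \frac{16}{7} \approx 2.2857$)
$B{\left(Q,r \right)} = -56 + r$
$O = -1162$ ($O = \left(-175 + 3\right) - 990 = -172 - 990 = -1162$)
$O + B{\left(o,-6 \right)} = -1162 - 62 = -1224$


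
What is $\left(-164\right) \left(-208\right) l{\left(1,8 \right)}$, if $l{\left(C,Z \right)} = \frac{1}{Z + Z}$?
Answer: $2132$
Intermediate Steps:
$l{\left(C,Z \right)} = \frac{1}{2 Z}$
$\left(-164\right) \left(-208\right) l{\left(1,8 \right)} = \left(-164\right) \left(-208\right) \frac{1}{2 \cdot 8} = 34112 \cdot \frac{1}{2} \cdot \frac{1}{8} = 34112 \cdot \frac{1}{16} = 2132$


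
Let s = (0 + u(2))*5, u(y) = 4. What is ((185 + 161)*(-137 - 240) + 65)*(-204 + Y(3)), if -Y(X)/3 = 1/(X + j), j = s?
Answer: 612120015/23 ≈ 2.6614e+7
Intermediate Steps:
s = 20 (s = (0 + 4)*5 = 4*5 = 20)
j = 20
Y(X) = -3/(20 + X) (Y(X) = -3/(X + 20) = -3/(20 + X))
((185 + 161)*(-137 - 240) + 65)*(-204 + Y(3)) = ((185 + 161)*(-137 - 240) + 65)*(-204 - 3/(20 + 3)) = (346*(-377) + 65)*(-204 - 3/23) = (-130442 + 65)*(-204 - 3*1/23) = -130377*(-204 - 3/23) = -130377*(-4695/23) = 612120015/23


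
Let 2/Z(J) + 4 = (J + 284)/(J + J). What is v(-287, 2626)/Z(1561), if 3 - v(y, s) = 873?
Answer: 4629705/3122 ≈ 1482.9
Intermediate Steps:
v(y, s) = -870 (v(y, s) = 3 - 1*873 = 3 - 873 = -870)
Z(J) = 2/(-4 + (284 + J)/(2*J)) (Z(J) = 2/(-4 + (J + 284)/(J + J)) = 2/(-4 + (284 + J)/((2*J))) = 2/(-4 + (284 + J)*(1/(2*J))) = 2/(-4 + (284 + J)/(2*J)))
v(-287, 2626)/Z(1561) = -870/((-4*1561/(-284 + 7*1561))) = -870/((-4*1561/(-284 + 10927))) = -870/((-4*1561/10643)) = -870/((-4*1561*1/10643)) = -870/(-6244/10643) = -870*(-10643/6244) = 4629705/3122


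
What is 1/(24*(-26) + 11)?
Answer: -1/613 ≈ -0.0016313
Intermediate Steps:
1/(24*(-26) + 11) = 1/(-624 + 11) = 1/(-613) = -1/613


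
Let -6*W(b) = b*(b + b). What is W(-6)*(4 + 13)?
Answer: -204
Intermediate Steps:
W(b) = -b²/3 (W(b) = -b*(b + b)/6 = -b*2*b/6 = -b²/3)
W(-6)*(4 + 13) = (-⅓*(-6)²)*(4 + 13) = -⅓*36*17 = -12*17 = -204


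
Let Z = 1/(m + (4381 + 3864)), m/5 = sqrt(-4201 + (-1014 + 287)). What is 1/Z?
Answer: 8245 + 40*I*sqrt(77) ≈ 8245.0 + 351.0*I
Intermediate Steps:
m = 40*I*sqrt(77) (m = 5*sqrt(-4201 + (-1014 + 287)) = 5*sqrt(-4201 - 727) = 5*sqrt(-4928) = 5*(8*I*sqrt(77)) = 40*I*sqrt(77) ≈ 351.0*I)
Z = 1/(8245 + 40*I*sqrt(77)) (Z = 1/(40*I*sqrt(77) + (4381 + 3864)) = 1/(40*I*sqrt(77) + 8245) = 1/(8245 + 40*I*sqrt(77)) ≈ 0.00012107 - 5.1539e-6*I)
1/Z = 1/(1649/13620645 - 8*I*sqrt(77)/13620645)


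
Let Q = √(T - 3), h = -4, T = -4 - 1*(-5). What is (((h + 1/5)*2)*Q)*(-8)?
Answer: 304*I*√2/5 ≈ 85.984*I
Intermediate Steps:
T = 1 (T = -4 + 5 = 1)
Q = I*√2 (Q = √(1 - 3) = √(-2) = I*√2 ≈ 1.4142*I)
(((h + 1/5)*2)*Q)*(-8) = (((-4 + 1/5)*2)*(I*√2))*(-8) = (((-4 + ⅕)*2)*(I*√2))*(-8) = ((-19/5*2)*(I*√2))*(-8) = -38*I*√2/5*(-8) = 304*I*√2/5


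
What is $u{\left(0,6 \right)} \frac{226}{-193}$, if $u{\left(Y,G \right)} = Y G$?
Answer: $0$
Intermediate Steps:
$u{\left(Y,G \right)} = G Y$
$u{\left(0,6 \right)} \frac{226}{-193} = 6 \cdot 0 \frac{226}{-193} = 0 \cdot 226 \left(- \frac{1}{193}\right) = 0 \left(- \frac{226}{193}\right) = 0$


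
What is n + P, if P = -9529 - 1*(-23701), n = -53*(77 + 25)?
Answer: 8766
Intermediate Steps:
n = -5406 (n = -53*102 = -5406)
P = 14172 (P = -9529 + 23701 = 14172)
n + P = -5406 + 14172 = 8766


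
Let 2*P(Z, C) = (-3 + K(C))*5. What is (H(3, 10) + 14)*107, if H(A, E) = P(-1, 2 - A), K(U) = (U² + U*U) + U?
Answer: 963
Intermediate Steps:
K(U) = U + 2*U² (K(U) = (U² + U²) + U = 2*U² + U = U + 2*U²)
P(Z, C) = -15/2 + 5*C*(1 + 2*C)/2 (P(Z, C) = ((-3 + C*(1 + 2*C))*5)/2 = (-15 + 5*C*(1 + 2*C))/2 = -15/2 + 5*C*(1 + 2*C)/2)
H(A, E) = -15/2 + 5*(2 - A)*(5 - 2*A)/2 (H(A, E) = -15/2 + 5*(2 - A)*(1 + 2*(2 - A))/2 = -15/2 + 5*(2 - A)*(1 + (4 - 2*A))/2 = -15/2 + 5*(2 - A)*(5 - 2*A)/2)
(H(3, 10) + 14)*107 = ((35/2 + 5*3² - 45/2*3) + 14)*107 = ((35/2 + 5*9 - 135/2) + 14)*107 = ((35/2 + 45 - 135/2) + 14)*107 = (-5 + 14)*107 = 9*107 = 963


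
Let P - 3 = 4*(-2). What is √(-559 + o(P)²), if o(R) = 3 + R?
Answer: I*√555 ≈ 23.558*I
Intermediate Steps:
P = -5 (P = 3 + 4*(-2) = 3 - 8 = -5)
√(-559 + o(P)²) = √(-559 + (3 - 5)²) = √(-559 + (-2)²) = √(-559 + 4) = √(-555) = I*√555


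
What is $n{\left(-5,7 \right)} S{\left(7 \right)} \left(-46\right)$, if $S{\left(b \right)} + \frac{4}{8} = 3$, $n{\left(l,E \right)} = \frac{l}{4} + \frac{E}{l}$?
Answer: $\frac{1219}{4} \approx 304.75$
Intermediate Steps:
$n{\left(l,E \right)} = \frac{l}{4} + \frac{E}{l}$ ($n{\left(l,E \right)} = l \frac{1}{4} + \frac{E}{l} = \frac{l}{4} + \frac{E}{l}$)
$S{\left(b \right)} = \frac{5}{2}$ ($S{\left(b \right)} = - \frac{1}{2} + 3 = \frac{5}{2}$)
$n{\left(-5,7 \right)} S{\left(7 \right)} \left(-46\right) = \left(\frac{1}{4} \left(-5\right) + \frac{7}{-5}\right) \frac{5}{2} \left(-46\right) = \left(- \frac{5}{4} + 7 \left(- \frac{1}{5}\right)\right) \frac{5}{2} \left(-46\right) = \left(- \frac{5}{4} - \frac{7}{5}\right) \frac{5}{2} \left(-46\right) = \left(- \frac{53}{20}\right) \frac{5}{2} \left(-46\right) = \left(- \frac{53}{8}\right) \left(-46\right) = \frac{1219}{4}$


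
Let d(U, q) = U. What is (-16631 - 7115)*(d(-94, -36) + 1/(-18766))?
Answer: 20944031365/9383 ≈ 2.2321e+6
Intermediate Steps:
(-16631 - 7115)*(d(-94, -36) + 1/(-18766)) = (-16631 - 7115)*(-94 + 1/(-18766)) = -23746*(-94 - 1/18766) = -23746*(-1764005/18766) = 20944031365/9383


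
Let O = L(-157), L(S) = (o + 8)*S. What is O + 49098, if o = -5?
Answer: 48627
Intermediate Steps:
L(S) = 3*S (L(S) = (-5 + 8)*S = 3*S)
O = -471 (O = 3*(-157) = -471)
O + 49098 = -471 + 49098 = 48627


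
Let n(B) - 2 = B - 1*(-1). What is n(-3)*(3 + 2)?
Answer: 0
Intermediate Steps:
n(B) = 3 + B (n(B) = 2 + (B - 1*(-1)) = 2 + (B + 1) = 2 + (1 + B) = 3 + B)
n(-3)*(3 + 2) = (3 - 3)*(3 + 2) = 0*5 = 0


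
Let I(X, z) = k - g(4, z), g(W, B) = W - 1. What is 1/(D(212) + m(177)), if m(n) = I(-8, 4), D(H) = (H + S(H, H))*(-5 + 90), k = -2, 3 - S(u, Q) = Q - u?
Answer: 1/18270 ≈ 5.4735e-5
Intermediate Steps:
S(u, Q) = 3 + u - Q (S(u, Q) = 3 - (Q - u) = 3 + (u - Q) = 3 + u - Q)
g(W, B) = -1 + W
D(H) = 255 + 85*H (D(H) = (H + (3 + H - H))*(-5 + 90) = (H + 3)*85 = (3 + H)*85 = 255 + 85*H)
I(X, z) = -5 (I(X, z) = -2 - (-1 + 4) = -2 - 1*3 = -2 - 3 = -5)
m(n) = -5
1/(D(212) + m(177)) = 1/((255 + 85*212) - 5) = 1/((255 + 18020) - 5) = 1/(18275 - 5) = 1/18270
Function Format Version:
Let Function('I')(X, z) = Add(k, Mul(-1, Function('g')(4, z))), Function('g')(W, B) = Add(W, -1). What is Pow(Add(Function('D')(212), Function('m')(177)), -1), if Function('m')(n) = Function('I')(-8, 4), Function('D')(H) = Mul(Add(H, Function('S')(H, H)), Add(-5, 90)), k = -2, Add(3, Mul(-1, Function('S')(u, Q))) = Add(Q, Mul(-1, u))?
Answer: Rational(1, 18270) ≈ 5.4735e-5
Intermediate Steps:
Function('S')(u, Q) = Add(3, u, Mul(-1, Q)) (Function('S')(u, Q) = Add(3, Mul(-1, Add(Q, Mul(-1, u)))) = Add(3, Add(u, Mul(-1, Q))) = Add(3, u, Mul(-1, Q)))
Function('g')(W, B) = Add(-1, W)
Function('D')(H) = Add(255, Mul(85, H)) (Function('D')(H) = Mul(Add(H, Add(3, H, Mul(-1, H))), Add(-5, 90)) = Mul(Add(H, 3), 85) = Mul(Add(3, H), 85) = Add(255, Mul(85, H)))
Function('I')(X, z) = -5 (Function('I')(X, z) = Add(-2, Mul(-1, Add(-1, 4))) = Add(-2, Mul(-1, 3)) = Add(-2, -3) = -5)
Function('m')(n) = -5
Pow(Add(Function('D')(212), Function('m')(177)), -1) = Pow(Add(Add(255, Mul(85, 212)), -5), -1) = Pow(Add(Add(255, 18020), -5), -1) = Pow(Add(18275, -5), -1) = Pow(18270, -1) = Rational(1, 18270)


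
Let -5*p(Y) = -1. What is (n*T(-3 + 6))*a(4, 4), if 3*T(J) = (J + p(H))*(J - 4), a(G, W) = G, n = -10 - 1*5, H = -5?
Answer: 64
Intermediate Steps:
n = -15 (n = -10 - 5 = -15)
p(Y) = 1/5 (p(Y) = -1/5*(-1) = 1/5)
T(J) = (-4 + J)*(1/5 + J)/3 (T(J) = ((J + 1/5)*(J - 4))/3 = ((1/5 + J)*(-4 + J))/3 = ((-4 + J)*(1/5 + J))/3 = (-4 + J)*(1/5 + J)/3)
(n*T(-3 + 6))*a(4, 4) = -15*(-4/15 - 19*(-3 + 6)/15 + (-3 + 6)**2/3)*4 = -15*(-4/15 - 19/15*3 + (1/3)*3**2)*4 = -15*(-4/15 - 19/5 + (1/3)*9)*4 = -15*(-4/15 - 19/5 + 3)*4 = -15*(-16/15)*4 = 16*4 = 64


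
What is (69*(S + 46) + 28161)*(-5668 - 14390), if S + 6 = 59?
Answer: -701869536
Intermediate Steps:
S = 53 (S = -6 + 59 = 53)
(69*(S + 46) + 28161)*(-5668 - 14390) = (69*(53 + 46) + 28161)*(-5668 - 14390) = (69*99 + 28161)*(-20058) = (6831 + 28161)*(-20058) = 34992*(-20058) = -701869536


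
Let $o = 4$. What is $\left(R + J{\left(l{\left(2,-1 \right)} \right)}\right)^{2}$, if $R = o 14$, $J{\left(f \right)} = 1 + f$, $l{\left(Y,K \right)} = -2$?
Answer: $3025$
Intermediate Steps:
$R = 56$ ($R = 4 \cdot 14 = 56$)
$\left(R + J{\left(l{\left(2,-1 \right)} \right)}\right)^{2} = \left(56 + \left(1 - 2\right)\right)^{2} = \left(56 - 1\right)^{2} = 55^{2} = 3025$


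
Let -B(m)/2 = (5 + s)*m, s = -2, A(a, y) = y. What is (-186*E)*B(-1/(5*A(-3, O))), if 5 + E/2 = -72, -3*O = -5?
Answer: 515592/25 ≈ 20624.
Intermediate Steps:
O = 5/3 (O = -⅓*(-5) = 5/3 ≈ 1.6667)
B(m) = -6*m (B(m) = -2*(5 - 2)*m = -6*m)
E = -154 (E = -10 + 2*(-72) = -10 - 144 = -154)
(-186*E)*B(-1/(5*A(-3, O))) = (-186*(-154))*(-(-6)/(5*(5/3))) = 28644*(-(-6)/25/3) = 28644*(-(-6)*3/25) = 28644*(-6*(-3/25)) = 28644*(18/25) = 515592/25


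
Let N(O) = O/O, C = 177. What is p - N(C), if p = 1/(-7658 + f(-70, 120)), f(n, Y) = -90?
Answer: -7749/7748 ≈ -1.0001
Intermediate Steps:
p = -1/7748 (p = 1/(-7658 - 90) = 1/(-7748) = -1/7748 ≈ -0.00012907)
N(O) = 1
p - N(C) = -1/7748 - 1*1 = -1/7748 - 1 = -7749/7748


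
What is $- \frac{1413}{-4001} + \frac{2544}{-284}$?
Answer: $- \frac{2444313}{284071} \approx -8.6046$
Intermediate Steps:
$- \frac{1413}{-4001} + \frac{2544}{-284} = \left(-1413\right) \left(- \frac{1}{4001}\right) + 2544 \left(- \frac{1}{284}\right) = \frac{1413}{4001} - \frac{636}{71} = - \frac{2444313}{284071}$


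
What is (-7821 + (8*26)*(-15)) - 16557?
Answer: -27498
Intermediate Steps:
(-7821 + (8*26)*(-15)) - 16557 = (-7821 + 208*(-15)) - 16557 = (-7821 - 3120) - 16557 = -10941 - 16557 = -27498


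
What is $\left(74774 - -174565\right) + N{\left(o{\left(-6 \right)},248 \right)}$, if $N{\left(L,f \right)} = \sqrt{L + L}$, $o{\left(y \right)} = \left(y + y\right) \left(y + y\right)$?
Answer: $249339 + 12 \sqrt{2} \approx 2.4936 \cdot 10^{5}$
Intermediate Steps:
$o{\left(y \right)} = 4 y^{2}$ ($o{\left(y \right)} = 2 y 2 y = 4 y^{2}$)
$N{\left(L,f \right)} = \sqrt{2} \sqrt{L}$ ($N{\left(L,f \right)} = \sqrt{2 L} = \sqrt{2} \sqrt{L}$)
$\left(74774 - -174565\right) + N{\left(o{\left(-6 \right)},248 \right)} = \left(74774 - -174565\right) + \sqrt{2} \sqrt{4 \left(-6\right)^{2}} = \left(74774 + 174565\right) + \sqrt{2} \sqrt{4 \cdot 36} = 249339 + \sqrt{2} \sqrt{144} = 249339 + \sqrt{2} \cdot 12 = 249339 + 12 \sqrt{2}$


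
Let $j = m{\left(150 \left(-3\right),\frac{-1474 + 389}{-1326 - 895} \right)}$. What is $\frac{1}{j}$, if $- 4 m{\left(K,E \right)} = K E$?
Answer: $\frac{4442}{244125} \approx 0.018196$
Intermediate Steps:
$m{\left(K,E \right)} = - \frac{E K}{4}$ ($m{\left(K,E \right)} = - \frac{K E}{4} = - \frac{E K}{4}$)
$j = \frac{244125}{4442}$ ($j = - \frac{\frac{-1474 + 389}{-1326 - 895} \cdot 150 \left(-3\right)}{4} = \left(- \frac{1}{4}\right) \left(- \frac{1085}{-2221}\right) \left(-450\right) = \left(- \frac{1}{4}\right) \left(\left(-1085\right) \left(- \frac{1}{2221}\right)\right) \left(-450\right) = \left(- \frac{1}{4}\right) \frac{1085}{2221} \left(-450\right) = \frac{244125}{4442} \approx 54.958$)
$\frac{1}{j} = \frac{1}{\frac{244125}{4442}} = \frac{4442}{244125}$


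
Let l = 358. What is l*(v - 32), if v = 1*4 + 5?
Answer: -8234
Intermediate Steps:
v = 9 (v = 4 + 5 = 9)
l*(v - 32) = 358*(9 - 32) = 358*(-23) = -8234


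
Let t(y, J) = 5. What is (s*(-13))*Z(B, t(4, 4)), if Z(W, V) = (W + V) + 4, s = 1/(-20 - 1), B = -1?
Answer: 104/21 ≈ 4.9524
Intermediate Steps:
s = -1/21 (s = 1/(-21) = -1/21 ≈ -0.047619)
Z(W, V) = 4 + V + W (Z(W, V) = (V + W) + 4 = 4 + V + W)
(s*(-13))*Z(B, t(4, 4)) = (-1/21*(-13))*(4 + 5 - 1) = (13/21)*8 = 104/21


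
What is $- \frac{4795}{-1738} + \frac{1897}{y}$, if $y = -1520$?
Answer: $\frac{1995707}{1320880} \approx 1.5109$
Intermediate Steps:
$- \frac{4795}{-1738} + \frac{1897}{y} = - \frac{4795}{-1738} + \frac{1897}{-1520} = \left(-4795\right) \left(- \frac{1}{1738}\right) + 1897 \left(- \frac{1}{1520}\right) = \frac{4795}{1738} - \frac{1897}{1520} = \frac{1995707}{1320880}$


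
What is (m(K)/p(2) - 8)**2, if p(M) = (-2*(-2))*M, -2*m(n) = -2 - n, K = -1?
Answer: 16129/256 ≈ 63.004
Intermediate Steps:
m(n) = 1 + n/2 (m(n) = -(-2 - n)/2 = 1 + n/2)
p(M) = 4*M
(m(K)/p(2) - 8)**2 = ((1 + (1/2)*(-1))/((4*2)) - 8)**2 = ((1 - 1/2)/8 - 8)**2 = ((1/2)*(1/8) - 8)**2 = (1/16 - 8)**2 = (-127/16)**2 = 16129/256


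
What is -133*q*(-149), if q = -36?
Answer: -713412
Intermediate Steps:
-133*q*(-149) = -133*(-36)*(-149) = 4788*(-149) = -713412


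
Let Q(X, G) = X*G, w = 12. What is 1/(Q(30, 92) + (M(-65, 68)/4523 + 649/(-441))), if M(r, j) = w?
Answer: 1994643/5502284545 ≈ 0.00036251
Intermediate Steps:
Q(X, G) = G*X
M(r, j) = 12
1/(Q(30, 92) + (M(-65, 68)/4523 + 649/(-441))) = 1/(92*30 + (12/4523 + 649/(-441))) = 1/(2760 + (12*(1/4523) + 649*(-1/441))) = 1/(2760 + (12/4523 - 649/441)) = 1/(2760 - 2930135/1994643) = 1/(5502284545/1994643) = 1994643/5502284545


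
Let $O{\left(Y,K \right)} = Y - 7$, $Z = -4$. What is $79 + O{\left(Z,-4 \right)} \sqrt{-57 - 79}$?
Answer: $79 - 22 i \sqrt{34} \approx 79.0 - 128.28 i$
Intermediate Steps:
$O{\left(Y,K \right)} = -7 + Y$
$79 + O{\left(Z,-4 \right)} \sqrt{-57 - 79} = 79 + \left(-7 - 4\right) \sqrt{-57 - 79} = 79 - 11 \sqrt{-136} = 79 - 11 \cdot 2 i \sqrt{34} = 79 - 22 i \sqrt{34}$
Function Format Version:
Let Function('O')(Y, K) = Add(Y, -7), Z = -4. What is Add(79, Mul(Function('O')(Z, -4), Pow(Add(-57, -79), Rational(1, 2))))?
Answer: Add(79, Mul(-22, I, Pow(34, Rational(1, 2)))) ≈ Add(79.000, Mul(-128.28, I))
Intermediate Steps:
Function('O')(Y, K) = Add(-7, Y)
Add(79, Mul(Function('O')(Z, -4), Pow(Add(-57, -79), Rational(1, 2)))) = Add(79, Mul(Add(-7, -4), Pow(Add(-57, -79), Rational(1, 2)))) = Add(79, Mul(-11, Pow(-136, Rational(1, 2)))) = Add(79, Mul(-11, Mul(2, I, Pow(34, Rational(1, 2))))) = Add(79, Mul(-22, I, Pow(34, Rational(1, 2))))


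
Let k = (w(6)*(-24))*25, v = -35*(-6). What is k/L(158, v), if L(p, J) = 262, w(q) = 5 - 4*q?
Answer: 5700/131 ≈ 43.511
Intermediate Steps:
v = 210
k = 11400 (k = ((5 - 4*6)*(-24))*25 = ((5 - 24)*(-24))*25 = -19*(-24)*25 = 456*25 = 11400)
k/L(158, v) = 11400/262 = 11400*(1/262) = 5700/131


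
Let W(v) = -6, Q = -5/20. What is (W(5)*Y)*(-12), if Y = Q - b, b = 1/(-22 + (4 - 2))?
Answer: -72/5 ≈ -14.400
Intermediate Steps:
Q = -1/4 (Q = -5*1/20 = -1/4 ≈ -0.25000)
b = -1/20 (b = 1/(-22 + 2) = 1/(-20) = -1/20 ≈ -0.050000)
Y = -1/5 (Y = -1/4 - 1*(-1/20) = -1/4 + 1/20 = -1/5 ≈ -0.20000)
(W(5)*Y)*(-12) = -6*(-1/5)*(-12) = (6/5)*(-12) = -72/5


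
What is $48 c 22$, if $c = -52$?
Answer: $-54912$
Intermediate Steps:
$48 c 22 = 48 \left(-52\right) 22 = \left(-2496\right) 22 = -54912$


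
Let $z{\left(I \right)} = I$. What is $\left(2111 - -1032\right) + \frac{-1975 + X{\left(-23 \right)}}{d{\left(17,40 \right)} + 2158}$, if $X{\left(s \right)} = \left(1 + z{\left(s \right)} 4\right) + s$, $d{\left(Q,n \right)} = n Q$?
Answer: $\frac{8917745}{2838} \approx 3142.3$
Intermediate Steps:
$d{\left(Q,n \right)} = Q n$
$X{\left(s \right)} = 1 + 5 s$ ($X{\left(s \right)} = \left(1 + s 4\right) + s = \left(1 + 4 s\right) + s = 1 + 5 s$)
$\left(2111 - -1032\right) + \frac{-1975 + X{\left(-23 \right)}}{d{\left(17,40 \right)} + 2158} = \left(2111 - -1032\right) + \frac{-1975 + \left(1 + 5 \left(-23\right)\right)}{17 \cdot 40 + 2158} = \left(2111 + 1032\right) + \frac{-1975 + \left(1 - 115\right)}{680 + 2158} = 3143 + \frac{-1975 - 114}{2838} = 3143 - \frac{2089}{2838} = \frac{8917745}{2838}$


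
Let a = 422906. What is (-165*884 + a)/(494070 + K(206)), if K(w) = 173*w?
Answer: 138523/264854 ≈ 0.52302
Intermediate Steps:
(-165*884 + a)/(494070 + K(206)) = (-165*884 + 422906)/(494070 + 173*206) = (-145860 + 422906)/(494070 + 35638) = 277046/529708 = 277046*(1/529708) = 138523/264854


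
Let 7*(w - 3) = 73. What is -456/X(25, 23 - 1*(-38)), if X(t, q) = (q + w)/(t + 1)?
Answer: -82992/521 ≈ -159.29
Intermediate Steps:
w = 94/7 (w = 3 + (1/7)*73 = 3 + 73/7 = 94/7 ≈ 13.429)
X(t, q) = (94/7 + q)/(1 + t) (X(t, q) = (q + 94/7)/(t + 1) = (94/7 + q)/(1 + t))
-456/X(25, 23 - 1*(-38)) = -456*(1 + 25)/(94/7 + (23 - 1*(-38))) = -456*26/(94/7 + (23 + 38)) = -456*26/(94/7 + 61) = -456/((1/26)*(521/7)) = -456/521/182 = -456*182/521 = -82992/521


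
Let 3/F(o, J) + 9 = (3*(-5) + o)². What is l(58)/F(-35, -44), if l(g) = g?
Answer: 144478/3 ≈ 48159.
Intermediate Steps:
F(o, J) = 3/(-9 + (-15 + o)²) (F(o, J) = 3/(-9 + (3*(-5) + o)²) = 3/(-9 + (-15 + o)²))
l(58)/F(-35, -44) = 58/((3/(-9 + (-15 - 35)²))) = 58/((3/(-9 + (-50)²))) = 58/((3/(-9 + 2500))) = 58/((3/2491)) = 58/((3*(1/2491))) = 58/(3/2491) = 58*(2491/3) = 144478/3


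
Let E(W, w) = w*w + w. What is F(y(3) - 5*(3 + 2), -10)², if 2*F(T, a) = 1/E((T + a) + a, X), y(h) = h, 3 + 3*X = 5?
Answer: 81/400 ≈ 0.20250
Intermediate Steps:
X = ⅔ (X = -1 + (⅓)*5 = -1 + 5/3 = ⅔ ≈ 0.66667)
E(W, w) = w + w² (E(W, w) = w² + w = w + w²)
F(T, a) = 9/20 (F(T, a) = 1/(2*((2*(1 + ⅔)/3))) = 1/(2*(((⅔)*(5/3)))) = 1/(2*(10/9)) = (½)*(9/10) = 9/20)
F(y(3) - 5*(3 + 2), -10)² = (9/20)² = 81/400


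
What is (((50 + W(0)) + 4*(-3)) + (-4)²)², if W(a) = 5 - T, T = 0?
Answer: 3481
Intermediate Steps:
W(a) = 5 (W(a) = 5 - 1*0 = 5 + 0 = 5)
(((50 + W(0)) + 4*(-3)) + (-4)²)² = (((50 + 5) + 4*(-3)) + (-4)²)² = ((55 - 12) + 16)² = (43 + 16)² = 59² = 3481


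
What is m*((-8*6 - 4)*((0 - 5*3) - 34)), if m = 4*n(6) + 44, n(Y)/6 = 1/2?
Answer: 142688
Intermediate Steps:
n(Y) = 3 (n(Y) = 6/2 = 6*(½) = 3)
m = 56 (m = 4*3 + 44 = 12 + 44 = 56)
m*((-8*6 - 4)*((0 - 5*3) - 34)) = 56*((-8*6 - 4)*((0 - 5*3) - 34)) = 56*((-48 - 4)*((0 - 15) - 34)) = 56*(-52*(-15 - 34)) = 56*(-52*(-49)) = 56*2548 = 142688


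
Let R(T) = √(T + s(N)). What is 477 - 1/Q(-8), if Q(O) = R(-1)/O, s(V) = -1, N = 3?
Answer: 477 - 4*I*√2 ≈ 477.0 - 5.6569*I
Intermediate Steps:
R(T) = √(-1 + T) (R(T) = √(T - 1) = √(-1 + T))
Q(O) = I*√2/O (Q(O) = √(-1 - 1)/O = √(-2)/O = (I*√2)/O = I*√2/O)
477 - 1/Q(-8) = 477 - 1/(I*√2/(-8)) = 477 - 1/(I*√2*(-⅛)) = 477 - 1/((-I*√2/8)) = 477 - 4*I*√2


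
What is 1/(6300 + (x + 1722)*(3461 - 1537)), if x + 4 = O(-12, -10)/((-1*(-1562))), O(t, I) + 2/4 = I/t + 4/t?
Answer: 1/3311732 ≈ 3.0196e-7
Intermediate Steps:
O(t, I) = -½ + 4/t + I/t (O(t, I) = -½ + (I/t + 4/t) = -½ + (4/t + I/t) = -½ + 4/t + I/t)
x = -4 (x = -4 + ((4 - 10 - ½*(-12))/(-12))/((-1*(-1562))) = -4 - (4 - 10 + 6)/12/1562 = -4 - 1/12*0*(1/1562) = -4 + 0*(1/1562) = -4 + 0 = -4)
1/(6300 + (x + 1722)*(3461 - 1537)) = 1/(6300 + (-4 + 1722)*(3461 - 1537)) = 1/(6300 + 1718*1924) = 1/(6300 + 3305432) = 1/3311732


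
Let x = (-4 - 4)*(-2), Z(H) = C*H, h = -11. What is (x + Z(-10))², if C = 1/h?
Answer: 34596/121 ≈ 285.92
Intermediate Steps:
C = -1/11 (C = 1/(-11) = -1/11 ≈ -0.090909)
Z(H) = -H/11
x = 16 (x = -8*(-2) = 16)
(x + Z(-10))² = (16 - 1/11*(-10))² = (16 + 10/11)² = (186/11)² = 34596/121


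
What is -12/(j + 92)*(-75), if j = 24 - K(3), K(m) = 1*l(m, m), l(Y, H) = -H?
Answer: 900/119 ≈ 7.5630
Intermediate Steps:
K(m) = -m (K(m) = 1*(-m) = -m)
j = 27 (j = 24 - (-1)*3 = 24 - 1*(-3) = 24 + 3 = 27)
-12/(j + 92)*(-75) = -12/(27 + 92)*(-75) = -12/119*(-75) = 900/119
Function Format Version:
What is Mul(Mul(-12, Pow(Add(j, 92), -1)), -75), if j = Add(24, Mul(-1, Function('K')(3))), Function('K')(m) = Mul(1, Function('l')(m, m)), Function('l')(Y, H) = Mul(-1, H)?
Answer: Rational(900, 119) ≈ 7.5630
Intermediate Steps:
Function('K')(m) = Mul(-1, m) (Function('K')(m) = Mul(1, Mul(-1, m)) = Mul(-1, m))
j = 27 (j = Add(24, Mul(-1, Mul(-1, 3))) = Add(24, Mul(-1, -3)) = Add(24, 3) = 27)
Mul(Mul(-12, Pow(Add(j, 92), -1)), -75) = Mul(Mul(-12, Pow(Add(27, 92), -1)), -75) = Mul(Mul(-12, Pow(119, -1)), -75) = Mul(Mul(-12, Rational(1, 119)), -75) = Mul(Rational(-12, 119), -75) = Rational(900, 119)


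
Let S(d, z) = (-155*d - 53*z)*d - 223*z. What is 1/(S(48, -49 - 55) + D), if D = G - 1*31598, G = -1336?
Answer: -1/102286 ≈ -9.7765e-6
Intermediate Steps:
D = -32934 (D = -1336 - 1*31598 = -1336 - 31598 = -32934)
S(d, z) = -223*z + d*(-155*d - 53*z) (S(d, z) = d*(-155*d - 53*z) - 223*z = -223*z + d*(-155*d - 53*z))
1/(S(48, -49 - 55) + D) = 1/((-223*(-49 - 55) - 155*48² - 53*48*(-49 - 55)) - 32934) = 1/((-223*(-104) - 155*2304 - 53*48*(-104)) - 32934) = 1/((23192 - 357120 + 264576) - 32934) = 1/(-69352 - 32934) = 1/(-102286) = -1/102286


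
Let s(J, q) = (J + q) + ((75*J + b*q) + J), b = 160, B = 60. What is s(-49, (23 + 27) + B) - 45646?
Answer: -31709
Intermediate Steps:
s(J, q) = 77*J + 161*q (s(J, q) = (J + q) + ((75*J + 160*q) + J) = (J + q) + (76*J + 160*q) = 77*J + 161*q)
s(-49, (23 + 27) + B) - 45646 = (77*(-49) + 161*((23 + 27) + 60)) - 45646 = (-3773 + 161*(50 + 60)) - 45646 = (-3773 + 161*110) - 45646 = (-3773 + 17710) - 45646 = 13937 - 45646 = -31709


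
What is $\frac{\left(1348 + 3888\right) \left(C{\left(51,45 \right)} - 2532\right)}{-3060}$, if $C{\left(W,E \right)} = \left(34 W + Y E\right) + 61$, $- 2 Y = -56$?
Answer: $- \frac{40271}{45} \approx -894.91$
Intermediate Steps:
$Y = 28$ ($Y = \left(- \frac{1}{2}\right) \left(-56\right) = 28$)
$C{\left(W,E \right)} = 61 + 28 E + 34 W$ ($C{\left(W,E \right)} = \left(34 W + 28 E\right) + 61 = \left(28 E + 34 W\right) + 61 = 61 + 28 E + 34 W$)
$\frac{\left(1348 + 3888\right) \left(C{\left(51,45 \right)} - 2532\right)}{-3060} = \frac{\left(1348 + 3888\right) \left(\left(61 + 28 \cdot 45 + 34 \cdot 51\right) - 2532\right)}{-3060} = 5236 \left(\left(61 + 1260 + 1734\right) - 2532\right) \left(- \frac{1}{3060}\right) = 5236 \left(3055 - 2532\right) \left(- \frac{1}{3060}\right) = 5236 \cdot 523 \left(- \frac{1}{3060}\right) = 2738428 \left(- \frac{1}{3060}\right) = - \frac{40271}{45}$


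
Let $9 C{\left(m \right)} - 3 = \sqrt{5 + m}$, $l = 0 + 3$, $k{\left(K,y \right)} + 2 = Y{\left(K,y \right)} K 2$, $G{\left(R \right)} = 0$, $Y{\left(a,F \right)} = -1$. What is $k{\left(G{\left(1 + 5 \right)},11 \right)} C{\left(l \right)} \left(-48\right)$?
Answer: $32 + \frac{64 \sqrt{2}}{3} \approx 62.17$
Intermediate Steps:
$k{\left(K,y \right)} = -2 - 2 K$ ($k{\left(K,y \right)} = -2 + - K 2 = -2 - 2 K$)
$l = 3$
$C{\left(m \right)} = \frac{1}{3} + \frac{\sqrt{5 + m}}{9}$
$k{\left(G{\left(1 + 5 \right)},11 \right)} C{\left(l \right)} \left(-48\right) = \left(-2 - 0\right) \left(\frac{1}{3} + \frac{\sqrt{5 + 3}}{9}\right) \left(-48\right) = \left(-2 + 0\right) \left(\frac{1}{3} + \frac{\sqrt{8}}{9}\right) \left(-48\right) = - 2 \left(\frac{1}{3} + \frac{2 \sqrt{2}}{9}\right) \left(-48\right) = \left(- \frac{2}{3} - \frac{4 \sqrt{2}}{9}\right) \left(-48\right) = 32 + \frac{64 \sqrt{2}}{3}$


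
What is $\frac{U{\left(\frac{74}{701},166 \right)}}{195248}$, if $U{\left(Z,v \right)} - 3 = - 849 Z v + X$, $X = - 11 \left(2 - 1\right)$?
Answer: $- \frac{2608681}{34217212} \approx -0.076239$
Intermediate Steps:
$X = -11$ ($X = \left(-11\right) 1 = -11$)
$U{\left(Z,v \right)} = -8 - 849 Z v$ ($U{\left(Z,v \right)} = 3 + \left(- 849 Z v - 11\right) = 3 - \left(11 + 849 Z v\right) = -8 - 849 Z v$)
$\frac{U{\left(\frac{74}{701},166 \right)}}{195248} = \frac{-8 - 849 \cdot \frac{74}{701} \cdot 166}{195248} = \left(-8 - 849 \cdot 74 \cdot \frac{1}{701} \cdot 166\right) \frac{1}{195248} = \left(-8 - \frac{62826}{701} \cdot 166\right) \frac{1}{195248} = \left(-8 - \frac{10429116}{701}\right) \frac{1}{195248} = \left(- \frac{10434724}{701}\right) \frac{1}{195248} = - \frac{2608681}{34217212}$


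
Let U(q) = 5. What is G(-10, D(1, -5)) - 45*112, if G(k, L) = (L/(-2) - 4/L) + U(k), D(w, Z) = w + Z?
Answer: -5032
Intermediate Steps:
D(w, Z) = Z + w
G(k, L) = 5 - 4/L - L/2 (G(k, L) = (L/(-2) - 4/L) + 5 = (L*(-½) - 4/L) + 5 = (-L/2 - 4/L) + 5 = (-4/L - L/2) + 5 = 5 - 4/L - L/2)
G(-10, D(1, -5)) - 45*112 = (5 - 4/(-5 + 1) - (-5 + 1)/2) - 45*112 = (5 - 4/(-4) - ½*(-4)) - 5040 = (5 - 4*(-¼) + 2) - 5040 = (5 + 1 + 2) - 5040 = 8 - 5040 = -5032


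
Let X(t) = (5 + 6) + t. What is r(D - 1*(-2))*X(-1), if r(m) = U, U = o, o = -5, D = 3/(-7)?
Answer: -50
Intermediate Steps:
D = -3/7 (D = 3*(-⅐) = -3/7 ≈ -0.42857)
U = -5
r(m) = -5
X(t) = 11 + t
r(D - 1*(-2))*X(-1) = -5*(11 - 1) = -5*10 = -50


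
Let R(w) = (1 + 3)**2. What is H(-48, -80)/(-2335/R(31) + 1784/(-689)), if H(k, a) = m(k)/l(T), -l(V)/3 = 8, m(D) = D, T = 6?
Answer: -22048/1637359 ≈ -0.013466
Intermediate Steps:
l(V) = -24 (l(V) = -3*8 = -24)
R(w) = 16 (R(w) = 4**2 = 16)
H(k, a) = -k/24 (H(k, a) = k/(-24) = k*(-1/24) = -k/24)
H(-48, -80)/(-2335/R(31) + 1784/(-689)) = (-1/24*(-48))/(-2335/16 + 1784/(-689)) = 2/(-2335*1/16 + 1784*(-1/689)) = 2/(-2335/16 - 1784/689) = 2/(-1637359/11024) = 2*(-11024/1637359) = -22048/1637359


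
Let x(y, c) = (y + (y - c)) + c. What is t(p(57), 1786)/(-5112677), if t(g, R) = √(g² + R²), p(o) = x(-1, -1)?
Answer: -10*√31898/5112677 ≈ -0.00034933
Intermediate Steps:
x(y, c) = 2*y (x(y, c) = (-c + 2*y) + c = 2*y)
p(o) = -2 (p(o) = 2*(-1) = -2)
t(g, R) = √(R² + g²)
t(p(57), 1786)/(-5112677) = √(1786² + (-2)²)/(-5112677) = √(3189796 + 4)*(-1/5112677) = √3189800*(-1/5112677) = (10*√31898)*(-1/5112677) = -10*√31898/5112677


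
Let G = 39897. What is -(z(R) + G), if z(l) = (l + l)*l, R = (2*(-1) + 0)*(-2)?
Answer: -39929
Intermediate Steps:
R = 4 (R = (-2 + 0)*(-2) = -2*(-2) = 4)
z(l) = 2*l² (z(l) = (2*l)*l = 2*l²)
-(z(R) + G) = -(2*4² + 39897) = -(2*16 + 39897) = -(32 + 39897) = -1*39929 = -39929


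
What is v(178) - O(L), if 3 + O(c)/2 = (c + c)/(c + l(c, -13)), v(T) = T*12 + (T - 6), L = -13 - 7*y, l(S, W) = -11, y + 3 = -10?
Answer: 154726/67 ≈ 2309.3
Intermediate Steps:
y = -13 (y = -3 - 10 = -13)
L = 78 (L = -13 - 7*(-13) = -13 + 91 = 78)
v(T) = -6 + 13*T (v(T) = 12*T + (-6 + T) = -6 + 13*T)
O(c) = -6 + 4*c/(-11 + c) (O(c) = -6 + 2*((c + c)/(c - 11)) = -6 + 2*((2*c)/(-11 + c)) = -6 + 2*(2*c/(-11 + c)) = -6 + 4*c/(-11 + c))
v(178) - O(L) = (-6 + 13*178) - 2*(33 - 1*78)/(-11 + 78) = (-6 + 2314) - 2*(33 - 78)/67 = 2308 - 2*(-45)/67 = 2308 - 1*(-90/67) = 2308 + 90/67 = 154726/67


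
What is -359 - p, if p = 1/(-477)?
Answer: -171242/477 ≈ -359.00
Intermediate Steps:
p = -1/477 ≈ -0.0020964
-359 - p = -359 - 1*(-1/477) = -359 + 1/477 = -171242/477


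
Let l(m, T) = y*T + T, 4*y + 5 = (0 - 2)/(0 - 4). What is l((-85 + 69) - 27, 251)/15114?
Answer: -251/120912 ≈ -0.0020759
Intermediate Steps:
y = -9/8 (y = -5/4 + ((0 - 2)/(0 - 4))/4 = -5/4 + (-2/(-4))/4 = -5/4 + (-2*(-¼))/4 = -5/4 + (¼)*(½) = -5/4 + ⅛ = -9/8 ≈ -1.1250)
l(m, T) = -T/8 (l(m, T) = -9*T/8 + T = -T/8)
l((-85 + 69) - 27, 251)/15114 = -⅛*251/15114 = -251/8*1/15114 = -251/120912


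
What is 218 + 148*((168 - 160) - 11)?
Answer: -226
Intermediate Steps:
218 + 148*((168 - 160) - 11) = 218 + 148*(8 - 11) = 218 + 148*(-3) = 218 - 444 = -226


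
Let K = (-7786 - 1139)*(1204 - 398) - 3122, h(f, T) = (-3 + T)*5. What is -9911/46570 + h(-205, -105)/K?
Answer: -8912633549/41893626880 ≈ -0.21274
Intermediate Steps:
h(f, T) = -15 + 5*T
K = -7196672 (K = -8925*806 - 3122 = -7193550 - 3122 = -7196672)
-9911/46570 + h(-205, -105)/K = -9911/46570 + (-15 + 5*(-105))/(-7196672) = -9911*1/46570 + (-15 - 525)*(-1/7196672) = -9911/46570 - 540*(-1/7196672) = -9911/46570 + 135/1799168 = -8912633549/41893626880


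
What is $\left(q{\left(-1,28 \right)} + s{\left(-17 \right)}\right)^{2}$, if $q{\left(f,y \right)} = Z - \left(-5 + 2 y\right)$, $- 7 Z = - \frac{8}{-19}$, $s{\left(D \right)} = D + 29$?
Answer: $\frac{26988025}{17689} \approx 1525.7$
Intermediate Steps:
$s{\left(D \right)} = 29 + D$
$Z = - \frac{8}{133}$ ($Z = - \frac{\left(-8\right) \frac{1}{-19}}{7} = - \frac{\left(-8\right) \left(- \frac{1}{19}\right)}{7} = \left(- \frac{1}{7}\right) \frac{8}{19} = - \frac{8}{133} \approx -0.06015$)
$q{\left(f,y \right)} = \frac{657}{133} - 2 y$ ($q{\left(f,y \right)} = - \frac{8}{133} - \left(-5 + 2 y\right) = \frac{657}{133} - 2 y$)
$\left(q{\left(-1,28 \right)} + s{\left(-17 \right)}\right)^{2} = \left(\left(\frac{657}{133} - 56\right) + \left(29 - 17\right)\right)^{2} = \left(\left(\frac{657}{133} - 56\right) + 12\right)^{2} = \left(- \frac{6791}{133} + 12\right)^{2} = \left(- \frac{5195}{133}\right)^{2} = \frac{26988025}{17689}$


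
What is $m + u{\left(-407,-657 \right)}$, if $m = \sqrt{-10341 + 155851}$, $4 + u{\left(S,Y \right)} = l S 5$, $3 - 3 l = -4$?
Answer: $- \frac{14257}{3} + \sqrt{145510} \approx -4370.9$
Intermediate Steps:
$l = \frac{7}{3}$ ($l = 1 - - \frac{4}{3} = 1 + \frac{4}{3} = \frac{7}{3} \approx 2.3333$)
$u{\left(S,Y \right)} = -4 + \frac{35 S}{3}$ ($u{\left(S,Y \right)} = -4 + \frac{7 S}{3} \cdot 5 = -4 + \frac{35 S}{3}$)
$m = \sqrt{145510} \approx 381.46$
$m + u{\left(-407,-657 \right)} = \sqrt{145510} + \left(-4 + \frac{35}{3} \left(-407\right)\right) = \sqrt{145510} - \frac{14257}{3} = - \frac{14257}{3} + \sqrt{145510}$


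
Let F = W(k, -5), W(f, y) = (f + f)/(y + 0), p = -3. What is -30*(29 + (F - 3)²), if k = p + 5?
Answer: -6516/5 ≈ -1303.2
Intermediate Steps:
k = 2 (k = -3 + 5 = 2)
W(f, y) = 2*f/y (W(f, y) = (2*f)/y = 2*f/y)
F = -⅘ (F = 2*2/(-5) = 2*2*(-⅕) = -⅘ ≈ -0.80000)
-30*(29 + (F - 3)²) = -30*(29 + (-⅘ - 3)²) = -30*(29 + (-19/5)²) = -30*(29 + 361/25) = -30*1086/25 = -6516/5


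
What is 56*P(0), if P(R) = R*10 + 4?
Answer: 224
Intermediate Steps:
P(R) = 4 + 10*R (P(R) = 10*R + 4 = 4 + 10*R)
56*P(0) = 56*(4 + 10*0) = 56*(4 + 0) = 56*4 = 224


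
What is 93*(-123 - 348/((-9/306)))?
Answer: 1088937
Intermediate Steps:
93*(-123 - 348/((-9/306))) = 93*(-123 - 348/((-9*1/306))) = 93*(-123 - 348/(-1/34)) = 93*(-123 - 348*(-34)) = 93*(-123 + 11832) = 93*11709 = 1088937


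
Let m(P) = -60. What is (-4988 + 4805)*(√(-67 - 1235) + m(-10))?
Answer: 10980 - 183*I*√1302 ≈ 10980.0 - 6603.2*I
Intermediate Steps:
(-4988 + 4805)*(√(-67 - 1235) + m(-10)) = (-4988 + 4805)*(√(-67 - 1235) - 60) = -183*(√(-1302) - 60) = -183*(I*√1302 - 60) = -183*(-60 + I*√1302) = 10980 - 183*I*√1302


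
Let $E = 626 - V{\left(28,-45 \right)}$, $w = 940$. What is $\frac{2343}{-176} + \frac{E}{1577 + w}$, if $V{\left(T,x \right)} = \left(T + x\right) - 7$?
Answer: $- \frac{525721}{40272} \approx -13.054$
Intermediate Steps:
$V{\left(T,x \right)} = -7 + T + x$
$E = 650$ ($E = 626 - \left(-7 + 28 - 45\right) = 626 - -24 = 626 + 24 = 650$)
$\frac{2343}{-176} + \frac{E}{1577 + w} = \frac{2343}{-176} + \frac{650}{1577 + 940} = 2343 \left(- \frac{1}{176}\right) + \frac{650}{2517} = - \frac{213}{16} + 650 \cdot \frac{1}{2517} = - \frac{213}{16} + \frac{650}{2517} = - \frac{525721}{40272}$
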